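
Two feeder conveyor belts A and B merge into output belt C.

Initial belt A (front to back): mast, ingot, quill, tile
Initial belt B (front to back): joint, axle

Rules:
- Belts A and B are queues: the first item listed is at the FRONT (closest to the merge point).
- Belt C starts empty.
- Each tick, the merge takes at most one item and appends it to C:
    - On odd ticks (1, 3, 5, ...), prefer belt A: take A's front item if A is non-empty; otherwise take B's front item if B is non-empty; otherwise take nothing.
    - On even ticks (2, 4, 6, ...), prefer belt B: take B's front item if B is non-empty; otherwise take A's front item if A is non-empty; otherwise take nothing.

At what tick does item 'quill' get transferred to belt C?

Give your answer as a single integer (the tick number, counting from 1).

Answer: 5

Derivation:
Tick 1: prefer A, take mast from A; A=[ingot,quill,tile] B=[joint,axle] C=[mast]
Tick 2: prefer B, take joint from B; A=[ingot,quill,tile] B=[axle] C=[mast,joint]
Tick 3: prefer A, take ingot from A; A=[quill,tile] B=[axle] C=[mast,joint,ingot]
Tick 4: prefer B, take axle from B; A=[quill,tile] B=[-] C=[mast,joint,ingot,axle]
Tick 5: prefer A, take quill from A; A=[tile] B=[-] C=[mast,joint,ingot,axle,quill]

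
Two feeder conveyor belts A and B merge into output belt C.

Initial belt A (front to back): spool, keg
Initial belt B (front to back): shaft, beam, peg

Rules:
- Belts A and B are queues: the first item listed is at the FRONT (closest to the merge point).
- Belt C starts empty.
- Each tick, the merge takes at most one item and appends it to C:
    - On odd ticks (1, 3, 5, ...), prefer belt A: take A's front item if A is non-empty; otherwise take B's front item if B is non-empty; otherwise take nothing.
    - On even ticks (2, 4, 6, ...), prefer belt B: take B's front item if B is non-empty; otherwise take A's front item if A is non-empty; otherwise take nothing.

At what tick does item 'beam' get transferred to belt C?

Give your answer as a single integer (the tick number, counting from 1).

Answer: 4

Derivation:
Tick 1: prefer A, take spool from A; A=[keg] B=[shaft,beam,peg] C=[spool]
Tick 2: prefer B, take shaft from B; A=[keg] B=[beam,peg] C=[spool,shaft]
Tick 3: prefer A, take keg from A; A=[-] B=[beam,peg] C=[spool,shaft,keg]
Tick 4: prefer B, take beam from B; A=[-] B=[peg] C=[spool,shaft,keg,beam]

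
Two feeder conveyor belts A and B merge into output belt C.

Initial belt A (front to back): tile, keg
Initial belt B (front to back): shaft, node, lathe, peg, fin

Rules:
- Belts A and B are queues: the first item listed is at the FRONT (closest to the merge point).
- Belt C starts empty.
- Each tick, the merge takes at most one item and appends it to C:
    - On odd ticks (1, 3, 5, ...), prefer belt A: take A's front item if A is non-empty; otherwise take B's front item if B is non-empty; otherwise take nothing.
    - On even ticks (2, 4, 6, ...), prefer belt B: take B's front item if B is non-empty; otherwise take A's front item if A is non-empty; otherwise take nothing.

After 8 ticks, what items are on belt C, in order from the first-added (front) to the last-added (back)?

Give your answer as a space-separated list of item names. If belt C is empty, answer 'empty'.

Tick 1: prefer A, take tile from A; A=[keg] B=[shaft,node,lathe,peg,fin] C=[tile]
Tick 2: prefer B, take shaft from B; A=[keg] B=[node,lathe,peg,fin] C=[tile,shaft]
Tick 3: prefer A, take keg from A; A=[-] B=[node,lathe,peg,fin] C=[tile,shaft,keg]
Tick 4: prefer B, take node from B; A=[-] B=[lathe,peg,fin] C=[tile,shaft,keg,node]
Tick 5: prefer A, take lathe from B; A=[-] B=[peg,fin] C=[tile,shaft,keg,node,lathe]
Tick 6: prefer B, take peg from B; A=[-] B=[fin] C=[tile,shaft,keg,node,lathe,peg]
Tick 7: prefer A, take fin from B; A=[-] B=[-] C=[tile,shaft,keg,node,lathe,peg,fin]
Tick 8: prefer B, both empty, nothing taken; A=[-] B=[-] C=[tile,shaft,keg,node,lathe,peg,fin]

Answer: tile shaft keg node lathe peg fin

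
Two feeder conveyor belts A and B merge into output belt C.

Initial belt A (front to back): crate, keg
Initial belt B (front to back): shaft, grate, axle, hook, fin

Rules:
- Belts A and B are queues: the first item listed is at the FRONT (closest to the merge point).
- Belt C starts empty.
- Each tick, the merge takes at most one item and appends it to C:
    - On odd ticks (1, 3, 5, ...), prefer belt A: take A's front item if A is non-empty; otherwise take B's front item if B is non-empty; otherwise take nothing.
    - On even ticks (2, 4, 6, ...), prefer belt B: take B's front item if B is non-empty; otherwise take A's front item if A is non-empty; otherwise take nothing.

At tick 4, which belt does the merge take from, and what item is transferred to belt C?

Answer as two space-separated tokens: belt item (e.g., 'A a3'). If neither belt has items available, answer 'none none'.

Tick 1: prefer A, take crate from A; A=[keg] B=[shaft,grate,axle,hook,fin] C=[crate]
Tick 2: prefer B, take shaft from B; A=[keg] B=[grate,axle,hook,fin] C=[crate,shaft]
Tick 3: prefer A, take keg from A; A=[-] B=[grate,axle,hook,fin] C=[crate,shaft,keg]
Tick 4: prefer B, take grate from B; A=[-] B=[axle,hook,fin] C=[crate,shaft,keg,grate]

Answer: B grate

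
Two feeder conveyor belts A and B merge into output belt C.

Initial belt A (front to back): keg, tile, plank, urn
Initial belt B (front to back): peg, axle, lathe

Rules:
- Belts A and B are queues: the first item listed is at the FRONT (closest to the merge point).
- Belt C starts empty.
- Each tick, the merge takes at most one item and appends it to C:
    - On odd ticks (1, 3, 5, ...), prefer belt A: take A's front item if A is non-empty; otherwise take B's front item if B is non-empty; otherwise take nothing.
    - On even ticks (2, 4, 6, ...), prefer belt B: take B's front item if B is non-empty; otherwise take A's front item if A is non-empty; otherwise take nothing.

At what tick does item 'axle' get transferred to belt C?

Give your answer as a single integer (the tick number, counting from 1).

Answer: 4

Derivation:
Tick 1: prefer A, take keg from A; A=[tile,plank,urn] B=[peg,axle,lathe] C=[keg]
Tick 2: prefer B, take peg from B; A=[tile,plank,urn] B=[axle,lathe] C=[keg,peg]
Tick 3: prefer A, take tile from A; A=[plank,urn] B=[axle,lathe] C=[keg,peg,tile]
Tick 4: prefer B, take axle from B; A=[plank,urn] B=[lathe] C=[keg,peg,tile,axle]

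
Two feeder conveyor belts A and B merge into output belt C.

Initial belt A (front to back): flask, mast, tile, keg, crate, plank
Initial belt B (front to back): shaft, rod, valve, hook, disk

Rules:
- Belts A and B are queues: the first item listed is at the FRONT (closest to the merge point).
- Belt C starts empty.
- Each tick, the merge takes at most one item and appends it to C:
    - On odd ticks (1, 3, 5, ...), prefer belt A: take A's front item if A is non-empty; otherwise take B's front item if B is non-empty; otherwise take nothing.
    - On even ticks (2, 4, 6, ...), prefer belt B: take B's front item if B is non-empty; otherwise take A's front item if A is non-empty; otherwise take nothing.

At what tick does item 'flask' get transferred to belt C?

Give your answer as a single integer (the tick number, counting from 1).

Answer: 1

Derivation:
Tick 1: prefer A, take flask from A; A=[mast,tile,keg,crate,plank] B=[shaft,rod,valve,hook,disk] C=[flask]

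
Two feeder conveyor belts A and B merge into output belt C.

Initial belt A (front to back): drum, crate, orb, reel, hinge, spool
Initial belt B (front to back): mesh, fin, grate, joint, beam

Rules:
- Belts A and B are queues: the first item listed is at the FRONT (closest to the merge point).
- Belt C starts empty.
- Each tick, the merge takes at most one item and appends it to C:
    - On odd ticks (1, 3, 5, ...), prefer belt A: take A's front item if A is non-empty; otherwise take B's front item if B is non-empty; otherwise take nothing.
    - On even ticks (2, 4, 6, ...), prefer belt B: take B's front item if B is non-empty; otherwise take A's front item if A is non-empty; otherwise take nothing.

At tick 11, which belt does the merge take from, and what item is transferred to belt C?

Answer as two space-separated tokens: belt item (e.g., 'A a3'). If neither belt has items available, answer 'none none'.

Answer: A spool

Derivation:
Tick 1: prefer A, take drum from A; A=[crate,orb,reel,hinge,spool] B=[mesh,fin,grate,joint,beam] C=[drum]
Tick 2: prefer B, take mesh from B; A=[crate,orb,reel,hinge,spool] B=[fin,grate,joint,beam] C=[drum,mesh]
Tick 3: prefer A, take crate from A; A=[orb,reel,hinge,spool] B=[fin,grate,joint,beam] C=[drum,mesh,crate]
Tick 4: prefer B, take fin from B; A=[orb,reel,hinge,spool] B=[grate,joint,beam] C=[drum,mesh,crate,fin]
Tick 5: prefer A, take orb from A; A=[reel,hinge,spool] B=[grate,joint,beam] C=[drum,mesh,crate,fin,orb]
Tick 6: prefer B, take grate from B; A=[reel,hinge,spool] B=[joint,beam] C=[drum,mesh,crate,fin,orb,grate]
Tick 7: prefer A, take reel from A; A=[hinge,spool] B=[joint,beam] C=[drum,mesh,crate,fin,orb,grate,reel]
Tick 8: prefer B, take joint from B; A=[hinge,spool] B=[beam] C=[drum,mesh,crate,fin,orb,grate,reel,joint]
Tick 9: prefer A, take hinge from A; A=[spool] B=[beam] C=[drum,mesh,crate,fin,orb,grate,reel,joint,hinge]
Tick 10: prefer B, take beam from B; A=[spool] B=[-] C=[drum,mesh,crate,fin,orb,grate,reel,joint,hinge,beam]
Tick 11: prefer A, take spool from A; A=[-] B=[-] C=[drum,mesh,crate,fin,orb,grate,reel,joint,hinge,beam,spool]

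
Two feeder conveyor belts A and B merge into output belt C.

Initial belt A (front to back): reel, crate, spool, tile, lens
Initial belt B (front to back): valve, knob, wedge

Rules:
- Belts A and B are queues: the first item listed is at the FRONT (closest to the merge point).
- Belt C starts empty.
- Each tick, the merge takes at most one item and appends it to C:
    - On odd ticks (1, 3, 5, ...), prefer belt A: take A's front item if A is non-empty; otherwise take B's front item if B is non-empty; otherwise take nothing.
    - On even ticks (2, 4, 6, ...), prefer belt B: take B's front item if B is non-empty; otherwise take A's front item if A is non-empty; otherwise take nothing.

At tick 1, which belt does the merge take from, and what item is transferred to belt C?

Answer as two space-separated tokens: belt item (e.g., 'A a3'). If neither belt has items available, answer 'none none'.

Answer: A reel

Derivation:
Tick 1: prefer A, take reel from A; A=[crate,spool,tile,lens] B=[valve,knob,wedge] C=[reel]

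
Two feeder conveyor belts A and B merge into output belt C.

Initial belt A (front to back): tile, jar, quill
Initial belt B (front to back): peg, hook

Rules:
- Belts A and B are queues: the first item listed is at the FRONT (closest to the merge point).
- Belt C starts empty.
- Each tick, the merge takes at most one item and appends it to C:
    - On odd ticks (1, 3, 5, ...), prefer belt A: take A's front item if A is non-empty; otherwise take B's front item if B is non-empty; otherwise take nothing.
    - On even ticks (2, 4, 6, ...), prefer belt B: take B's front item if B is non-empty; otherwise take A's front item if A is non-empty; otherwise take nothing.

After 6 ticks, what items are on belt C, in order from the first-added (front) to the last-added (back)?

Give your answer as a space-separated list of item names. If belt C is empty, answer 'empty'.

Tick 1: prefer A, take tile from A; A=[jar,quill] B=[peg,hook] C=[tile]
Tick 2: prefer B, take peg from B; A=[jar,quill] B=[hook] C=[tile,peg]
Tick 3: prefer A, take jar from A; A=[quill] B=[hook] C=[tile,peg,jar]
Tick 4: prefer B, take hook from B; A=[quill] B=[-] C=[tile,peg,jar,hook]
Tick 5: prefer A, take quill from A; A=[-] B=[-] C=[tile,peg,jar,hook,quill]
Tick 6: prefer B, both empty, nothing taken; A=[-] B=[-] C=[tile,peg,jar,hook,quill]

Answer: tile peg jar hook quill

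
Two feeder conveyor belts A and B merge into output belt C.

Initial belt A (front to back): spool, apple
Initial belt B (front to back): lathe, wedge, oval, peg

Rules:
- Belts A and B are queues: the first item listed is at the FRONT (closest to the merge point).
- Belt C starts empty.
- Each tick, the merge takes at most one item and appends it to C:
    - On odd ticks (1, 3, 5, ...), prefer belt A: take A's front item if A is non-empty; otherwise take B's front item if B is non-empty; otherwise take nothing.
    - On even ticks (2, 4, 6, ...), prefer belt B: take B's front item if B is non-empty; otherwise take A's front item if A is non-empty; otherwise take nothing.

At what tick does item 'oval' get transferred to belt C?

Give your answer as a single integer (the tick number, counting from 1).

Answer: 5

Derivation:
Tick 1: prefer A, take spool from A; A=[apple] B=[lathe,wedge,oval,peg] C=[spool]
Tick 2: prefer B, take lathe from B; A=[apple] B=[wedge,oval,peg] C=[spool,lathe]
Tick 3: prefer A, take apple from A; A=[-] B=[wedge,oval,peg] C=[spool,lathe,apple]
Tick 4: prefer B, take wedge from B; A=[-] B=[oval,peg] C=[spool,lathe,apple,wedge]
Tick 5: prefer A, take oval from B; A=[-] B=[peg] C=[spool,lathe,apple,wedge,oval]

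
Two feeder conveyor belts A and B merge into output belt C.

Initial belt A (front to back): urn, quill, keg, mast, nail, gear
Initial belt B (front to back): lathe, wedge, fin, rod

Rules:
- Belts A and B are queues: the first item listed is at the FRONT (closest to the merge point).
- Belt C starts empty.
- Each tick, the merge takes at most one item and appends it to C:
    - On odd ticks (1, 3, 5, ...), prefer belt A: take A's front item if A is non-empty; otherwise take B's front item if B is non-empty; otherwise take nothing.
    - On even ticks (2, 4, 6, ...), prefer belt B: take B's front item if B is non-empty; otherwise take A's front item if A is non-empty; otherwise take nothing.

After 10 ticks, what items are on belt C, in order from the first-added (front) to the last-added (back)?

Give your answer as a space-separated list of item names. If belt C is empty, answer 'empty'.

Tick 1: prefer A, take urn from A; A=[quill,keg,mast,nail,gear] B=[lathe,wedge,fin,rod] C=[urn]
Tick 2: prefer B, take lathe from B; A=[quill,keg,mast,nail,gear] B=[wedge,fin,rod] C=[urn,lathe]
Tick 3: prefer A, take quill from A; A=[keg,mast,nail,gear] B=[wedge,fin,rod] C=[urn,lathe,quill]
Tick 4: prefer B, take wedge from B; A=[keg,mast,nail,gear] B=[fin,rod] C=[urn,lathe,quill,wedge]
Tick 5: prefer A, take keg from A; A=[mast,nail,gear] B=[fin,rod] C=[urn,lathe,quill,wedge,keg]
Tick 6: prefer B, take fin from B; A=[mast,nail,gear] B=[rod] C=[urn,lathe,quill,wedge,keg,fin]
Tick 7: prefer A, take mast from A; A=[nail,gear] B=[rod] C=[urn,lathe,quill,wedge,keg,fin,mast]
Tick 8: prefer B, take rod from B; A=[nail,gear] B=[-] C=[urn,lathe,quill,wedge,keg,fin,mast,rod]
Tick 9: prefer A, take nail from A; A=[gear] B=[-] C=[urn,lathe,quill,wedge,keg,fin,mast,rod,nail]
Tick 10: prefer B, take gear from A; A=[-] B=[-] C=[urn,lathe,quill,wedge,keg,fin,mast,rod,nail,gear]

Answer: urn lathe quill wedge keg fin mast rod nail gear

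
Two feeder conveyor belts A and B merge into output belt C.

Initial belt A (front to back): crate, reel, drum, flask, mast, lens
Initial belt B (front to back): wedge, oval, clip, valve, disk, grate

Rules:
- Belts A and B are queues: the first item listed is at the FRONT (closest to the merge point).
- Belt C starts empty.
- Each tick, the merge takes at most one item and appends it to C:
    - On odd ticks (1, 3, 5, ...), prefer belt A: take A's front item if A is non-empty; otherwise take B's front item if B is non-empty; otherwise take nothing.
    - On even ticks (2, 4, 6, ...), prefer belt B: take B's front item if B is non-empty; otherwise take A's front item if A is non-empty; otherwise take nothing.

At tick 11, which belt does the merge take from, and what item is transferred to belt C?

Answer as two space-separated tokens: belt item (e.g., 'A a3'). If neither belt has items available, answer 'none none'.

Tick 1: prefer A, take crate from A; A=[reel,drum,flask,mast,lens] B=[wedge,oval,clip,valve,disk,grate] C=[crate]
Tick 2: prefer B, take wedge from B; A=[reel,drum,flask,mast,lens] B=[oval,clip,valve,disk,grate] C=[crate,wedge]
Tick 3: prefer A, take reel from A; A=[drum,flask,mast,lens] B=[oval,clip,valve,disk,grate] C=[crate,wedge,reel]
Tick 4: prefer B, take oval from B; A=[drum,flask,mast,lens] B=[clip,valve,disk,grate] C=[crate,wedge,reel,oval]
Tick 5: prefer A, take drum from A; A=[flask,mast,lens] B=[clip,valve,disk,grate] C=[crate,wedge,reel,oval,drum]
Tick 6: prefer B, take clip from B; A=[flask,mast,lens] B=[valve,disk,grate] C=[crate,wedge,reel,oval,drum,clip]
Tick 7: prefer A, take flask from A; A=[mast,lens] B=[valve,disk,grate] C=[crate,wedge,reel,oval,drum,clip,flask]
Tick 8: prefer B, take valve from B; A=[mast,lens] B=[disk,grate] C=[crate,wedge,reel,oval,drum,clip,flask,valve]
Tick 9: prefer A, take mast from A; A=[lens] B=[disk,grate] C=[crate,wedge,reel,oval,drum,clip,flask,valve,mast]
Tick 10: prefer B, take disk from B; A=[lens] B=[grate] C=[crate,wedge,reel,oval,drum,clip,flask,valve,mast,disk]
Tick 11: prefer A, take lens from A; A=[-] B=[grate] C=[crate,wedge,reel,oval,drum,clip,flask,valve,mast,disk,lens]

Answer: A lens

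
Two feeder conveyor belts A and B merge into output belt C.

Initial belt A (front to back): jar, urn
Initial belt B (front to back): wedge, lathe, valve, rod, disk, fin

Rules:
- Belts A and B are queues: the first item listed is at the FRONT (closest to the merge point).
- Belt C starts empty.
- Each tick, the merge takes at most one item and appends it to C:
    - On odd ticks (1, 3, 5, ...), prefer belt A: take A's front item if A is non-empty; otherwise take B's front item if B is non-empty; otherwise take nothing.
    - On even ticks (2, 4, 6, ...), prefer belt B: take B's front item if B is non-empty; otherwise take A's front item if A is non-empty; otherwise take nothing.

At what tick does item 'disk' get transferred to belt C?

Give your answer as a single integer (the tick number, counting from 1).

Answer: 7

Derivation:
Tick 1: prefer A, take jar from A; A=[urn] B=[wedge,lathe,valve,rod,disk,fin] C=[jar]
Tick 2: prefer B, take wedge from B; A=[urn] B=[lathe,valve,rod,disk,fin] C=[jar,wedge]
Tick 3: prefer A, take urn from A; A=[-] B=[lathe,valve,rod,disk,fin] C=[jar,wedge,urn]
Tick 4: prefer B, take lathe from B; A=[-] B=[valve,rod,disk,fin] C=[jar,wedge,urn,lathe]
Tick 5: prefer A, take valve from B; A=[-] B=[rod,disk,fin] C=[jar,wedge,urn,lathe,valve]
Tick 6: prefer B, take rod from B; A=[-] B=[disk,fin] C=[jar,wedge,urn,lathe,valve,rod]
Tick 7: prefer A, take disk from B; A=[-] B=[fin] C=[jar,wedge,urn,lathe,valve,rod,disk]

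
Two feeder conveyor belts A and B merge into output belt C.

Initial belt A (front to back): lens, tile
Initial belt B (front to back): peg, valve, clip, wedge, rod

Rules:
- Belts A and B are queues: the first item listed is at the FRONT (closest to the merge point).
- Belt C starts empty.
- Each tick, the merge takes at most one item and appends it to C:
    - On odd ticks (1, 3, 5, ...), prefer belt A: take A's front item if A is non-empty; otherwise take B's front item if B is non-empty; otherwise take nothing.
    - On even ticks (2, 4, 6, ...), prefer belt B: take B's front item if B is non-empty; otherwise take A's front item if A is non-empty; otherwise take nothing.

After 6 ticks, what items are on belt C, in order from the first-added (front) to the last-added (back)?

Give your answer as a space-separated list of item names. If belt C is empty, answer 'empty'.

Answer: lens peg tile valve clip wedge

Derivation:
Tick 1: prefer A, take lens from A; A=[tile] B=[peg,valve,clip,wedge,rod] C=[lens]
Tick 2: prefer B, take peg from B; A=[tile] B=[valve,clip,wedge,rod] C=[lens,peg]
Tick 3: prefer A, take tile from A; A=[-] B=[valve,clip,wedge,rod] C=[lens,peg,tile]
Tick 4: prefer B, take valve from B; A=[-] B=[clip,wedge,rod] C=[lens,peg,tile,valve]
Tick 5: prefer A, take clip from B; A=[-] B=[wedge,rod] C=[lens,peg,tile,valve,clip]
Tick 6: prefer B, take wedge from B; A=[-] B=[rod] C=[lens,peg,tile,valve,clip,wedge]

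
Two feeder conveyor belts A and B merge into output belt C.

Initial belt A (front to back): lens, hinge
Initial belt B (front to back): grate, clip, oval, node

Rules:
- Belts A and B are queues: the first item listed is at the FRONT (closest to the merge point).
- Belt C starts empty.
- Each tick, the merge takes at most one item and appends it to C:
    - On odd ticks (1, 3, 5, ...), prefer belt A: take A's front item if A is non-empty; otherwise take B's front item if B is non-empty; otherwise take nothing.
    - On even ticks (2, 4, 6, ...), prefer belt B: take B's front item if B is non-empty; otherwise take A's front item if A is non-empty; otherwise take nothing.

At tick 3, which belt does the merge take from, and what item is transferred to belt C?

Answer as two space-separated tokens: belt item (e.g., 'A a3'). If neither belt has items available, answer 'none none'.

Answer: A hinge

Derivation:
Tick 1: prefer A, take lens from A; A=[hinge] B=[grate,clip,oval,node] C=[lens]
Tick 2: prefer B, take grate from B; A=[hinge] B=[clip,oval,node] C=[lens,grate]
Tick 3: prefer A, take hinge from A; A=[-] B=[clip,oval,node] C=[lens,grate,hinge]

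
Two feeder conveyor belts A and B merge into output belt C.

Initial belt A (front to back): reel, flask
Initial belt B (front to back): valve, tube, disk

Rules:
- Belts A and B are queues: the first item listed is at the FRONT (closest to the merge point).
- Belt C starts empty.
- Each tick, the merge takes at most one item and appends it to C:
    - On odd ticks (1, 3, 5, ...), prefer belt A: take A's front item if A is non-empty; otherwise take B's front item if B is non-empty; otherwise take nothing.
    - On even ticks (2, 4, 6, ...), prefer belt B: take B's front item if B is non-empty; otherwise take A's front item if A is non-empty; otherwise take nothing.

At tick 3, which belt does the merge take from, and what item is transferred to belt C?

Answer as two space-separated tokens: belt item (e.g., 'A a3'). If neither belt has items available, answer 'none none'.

Tick 1: prefer A, take reel from A; A=[flask] B=[valve,tube,disk] C=[reel]
Tick 2: prefer B, take valve from B; A=[flask] B=[tube,disk] C=[reel,valve]
Tick 3: prefer A, take flask from A; A=[-] B=[tube,disk] C=[reel,valve,flask]

Answer: A flask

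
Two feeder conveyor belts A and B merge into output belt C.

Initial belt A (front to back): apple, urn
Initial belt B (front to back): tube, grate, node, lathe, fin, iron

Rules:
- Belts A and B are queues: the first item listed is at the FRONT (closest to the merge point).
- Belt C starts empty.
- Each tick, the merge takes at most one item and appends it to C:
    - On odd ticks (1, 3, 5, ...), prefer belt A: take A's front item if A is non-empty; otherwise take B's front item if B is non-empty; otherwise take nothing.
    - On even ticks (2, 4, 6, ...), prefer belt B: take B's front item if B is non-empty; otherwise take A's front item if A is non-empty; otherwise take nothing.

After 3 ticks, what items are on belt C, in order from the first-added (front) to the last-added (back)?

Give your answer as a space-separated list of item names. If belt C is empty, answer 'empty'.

Tick 1: prefer A, take apple from A; A=[urn] B=[tube,grate,node,lathe,fin,iron] C=[apple]
Tick 2: prefer B, take tube from B; A=[urn] B=[grate,node,lathe,fin,iron] C=[apple,tube]
Tick 3: prefer A, take urn from A; A=[-] B=[grate,node,lathe,fin,iron] C=[apple,tube,urn]

Answer: apple tube urn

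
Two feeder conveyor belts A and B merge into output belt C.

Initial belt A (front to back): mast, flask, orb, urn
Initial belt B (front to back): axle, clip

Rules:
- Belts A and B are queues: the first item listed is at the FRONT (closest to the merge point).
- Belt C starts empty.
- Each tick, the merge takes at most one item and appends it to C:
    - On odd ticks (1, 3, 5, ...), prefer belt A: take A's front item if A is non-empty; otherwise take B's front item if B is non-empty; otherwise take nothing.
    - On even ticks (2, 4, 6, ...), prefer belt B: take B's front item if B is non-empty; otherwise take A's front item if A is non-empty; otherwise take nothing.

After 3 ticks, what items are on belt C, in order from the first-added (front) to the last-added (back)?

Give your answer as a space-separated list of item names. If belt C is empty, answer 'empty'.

Answer: mast axle flask

Derivation:
Tick 1: prefer A, take mast from A; A=[flask,orb,urn] B=[axle,clip] C=[mast]
Tick 2: prefer B, take axle from B; A=[flask,orb,urn] B=[clip] C=[mast,axle]
Tick 3: prefer A, take flask from A; A=[orb,urn] B=[clip] C=[mast,axle,flask]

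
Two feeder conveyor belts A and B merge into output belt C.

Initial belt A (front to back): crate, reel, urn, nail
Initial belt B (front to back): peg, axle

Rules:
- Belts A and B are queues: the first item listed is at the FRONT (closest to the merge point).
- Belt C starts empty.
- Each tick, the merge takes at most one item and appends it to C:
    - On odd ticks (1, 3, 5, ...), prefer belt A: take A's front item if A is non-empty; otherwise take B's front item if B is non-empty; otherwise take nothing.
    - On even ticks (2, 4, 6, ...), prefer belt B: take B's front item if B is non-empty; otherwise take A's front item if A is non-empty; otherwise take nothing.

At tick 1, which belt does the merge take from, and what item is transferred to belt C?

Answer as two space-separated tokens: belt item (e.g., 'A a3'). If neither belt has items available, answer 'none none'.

Answer: A crate

Derivation:
Tick 1: prefer A, take crate from A; A=[reel,urn,nail] B=[peg,axle] C=[crate]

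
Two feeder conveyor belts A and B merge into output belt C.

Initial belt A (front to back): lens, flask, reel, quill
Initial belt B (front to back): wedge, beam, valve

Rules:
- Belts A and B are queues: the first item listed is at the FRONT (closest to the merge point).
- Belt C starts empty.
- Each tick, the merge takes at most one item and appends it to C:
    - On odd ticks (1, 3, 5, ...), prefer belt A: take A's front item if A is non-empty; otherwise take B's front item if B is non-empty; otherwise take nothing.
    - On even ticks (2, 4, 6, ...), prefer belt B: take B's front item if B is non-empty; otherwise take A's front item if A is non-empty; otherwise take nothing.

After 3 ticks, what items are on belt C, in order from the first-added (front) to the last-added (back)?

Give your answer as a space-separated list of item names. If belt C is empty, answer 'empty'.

Answer: lens wedge flask

Derivation:
Tick 1: prefer A, take lens from A; A=[flask,reel,quill] B=[wedge,beam,valve] C=[lens]
Tick 2: prefer B, take wedge from B; A=[flask,reel,quill] B=[beam,valve] C=[lens,wedge]
Tick 3: prefer A, take flask from A; A=[reel,quill] B=[beam,valve] C=[lens,wedge,flask]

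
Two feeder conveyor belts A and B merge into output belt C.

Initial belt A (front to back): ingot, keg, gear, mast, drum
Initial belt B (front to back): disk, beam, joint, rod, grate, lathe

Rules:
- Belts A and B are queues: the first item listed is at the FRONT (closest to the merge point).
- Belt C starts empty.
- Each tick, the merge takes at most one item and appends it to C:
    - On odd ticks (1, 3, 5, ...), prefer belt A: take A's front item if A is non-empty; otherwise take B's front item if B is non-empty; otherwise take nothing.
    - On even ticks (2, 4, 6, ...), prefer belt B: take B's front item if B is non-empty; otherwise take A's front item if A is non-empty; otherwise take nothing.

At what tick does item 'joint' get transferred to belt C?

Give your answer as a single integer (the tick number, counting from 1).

Tick 1: prefer A, take ingot from A; A=[keg,gear,mast,drum] B=[disk,beam,joint,rod,grate,lathe] C=[ingot]
Tick 2: prefer B, take disk from B; A=[keg,gear,mast,drum] B=[beam,joint,rod,grate,lathe] C=[ingot,disk]
Tick 3: prefer A, take keg from A; A=[gear,mast,drum] B=[beam,joint,rod,grate,lathe] C=[ingot,disk,keg]
Tick 4: prefer B, take beam from B; A=[gear,mast,drum] B=[joint,rod,grate,lathe] C=[ingot,disk,keg,beam]
Tick 5: prefer A, take gear from A; A=[mast,drum] B=[joint,rod,grate,lathe] C=[ingot,disk,keg,beam,gear]
Tick 6: prefer B, take joint from B; A=[mast,drum] B=[rod,grate,lathe] C=[ingot,disk,keg,beam,gear,joint]

Answer: 6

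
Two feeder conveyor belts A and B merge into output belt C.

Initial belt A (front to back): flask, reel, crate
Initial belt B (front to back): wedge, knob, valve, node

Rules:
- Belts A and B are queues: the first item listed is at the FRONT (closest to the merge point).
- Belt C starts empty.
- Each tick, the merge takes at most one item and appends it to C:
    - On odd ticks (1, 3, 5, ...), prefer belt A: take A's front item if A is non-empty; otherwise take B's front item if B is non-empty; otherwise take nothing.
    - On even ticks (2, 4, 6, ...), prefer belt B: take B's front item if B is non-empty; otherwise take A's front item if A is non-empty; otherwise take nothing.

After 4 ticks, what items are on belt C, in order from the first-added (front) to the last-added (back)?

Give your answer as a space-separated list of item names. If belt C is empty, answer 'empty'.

Tick 1: prefer A, take flask from A; A=[reel,crate] B=[wedge,knob,valve,node] C=[flask]
Tick 2: prefer B, take wedge from B; A=[reel,crate] B=[knob,valve,node] C=[flask,wedge]
Tick 3: prefer A, take reel from A; A=[crate] B=[knob,valve,node] C=[flask,wedge,reel]
Tick 4: prefer B, take knob from B; A=[crate] B=[valve,node] C=[flask,wedge,reel,knob]

Answer: flask wedge reel knob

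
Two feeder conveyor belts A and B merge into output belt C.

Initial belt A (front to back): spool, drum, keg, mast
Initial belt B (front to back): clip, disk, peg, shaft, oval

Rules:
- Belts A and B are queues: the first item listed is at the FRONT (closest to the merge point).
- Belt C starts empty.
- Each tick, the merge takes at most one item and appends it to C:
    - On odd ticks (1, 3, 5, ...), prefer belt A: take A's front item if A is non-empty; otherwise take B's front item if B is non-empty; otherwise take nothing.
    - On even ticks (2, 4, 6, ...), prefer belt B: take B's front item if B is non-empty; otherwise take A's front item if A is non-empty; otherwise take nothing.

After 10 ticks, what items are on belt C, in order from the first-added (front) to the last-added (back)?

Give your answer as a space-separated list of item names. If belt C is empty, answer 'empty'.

Tick 1: prefer A, take spool from A; A=[drum,keg,mast] B=[clip,disk,peg,shaft,oval] C=[spool]
Tick 2: prefer B, take clip from B; A=[drum,keg,mast] B=[disk,peg,shaft,oval] C=[spool,clip]
Tick 3: prefer A, take drum from A; A=[keg,mast] B=[disk,peg,shaft,oval] C=[spool,clip,drum]
Tick 4: prefer B, take disk from B; A=[keg,mast] B=[peg,shaft,oval] C=[spool,clip,drum,disk]
Tick 5: prefer A, take keg from A; A=[mast] B=[peg,shaft,oval] C=[spool,clip,drum,disk,keg]
Tick 6: prefer B, take peg from B; A=[mast] B=[shaft,oval] C=[spool,clip,drum,disk,keg,peg]
Tick 7: prefer A, take mast from A; A=[-] B=[shaft,oval] C=[spool,clip,drum,disk,keg,peg,mast]
Tick 8: prefer B, take shaft from B; A=[-] B=[oval] C=[spool,clip,drum,disk,keg,peg,mast,shaft]
Tick 9: prefer A, take oval from B; A=[-] B=[-] C=[spool,clip,drum,disk,keg,peg,mast,shaft,oval]
Tick 10: prefer B, both empty, nothing taken; A=[-] B=[-] C=[spool,clip,drum,disk,keg,peg,mast,shaft,oval]

Answer: spool clip drum disk keg peg mast shaft oval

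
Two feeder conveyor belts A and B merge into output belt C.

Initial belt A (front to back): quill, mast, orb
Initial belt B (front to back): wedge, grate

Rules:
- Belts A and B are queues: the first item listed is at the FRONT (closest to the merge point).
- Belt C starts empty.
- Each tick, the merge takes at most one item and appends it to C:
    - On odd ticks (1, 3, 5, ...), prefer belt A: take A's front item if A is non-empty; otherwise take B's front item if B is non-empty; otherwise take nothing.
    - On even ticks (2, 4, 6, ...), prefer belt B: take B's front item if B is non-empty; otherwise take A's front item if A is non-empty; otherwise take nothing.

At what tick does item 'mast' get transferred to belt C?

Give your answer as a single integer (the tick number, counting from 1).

Answer: 3

Derivation:
Tick 1: prefer A, take quill from A; A=[mast,orb] B=[wedge,grate] C=[quill]
Tick 2: prefer B, take wedge from B; A=[mast,orb] B=[grate] C=[quill,wedge]
Tick 3: prefer A, take mast from A; A=[orb] B=[grate] C=[quill,wedge,mast]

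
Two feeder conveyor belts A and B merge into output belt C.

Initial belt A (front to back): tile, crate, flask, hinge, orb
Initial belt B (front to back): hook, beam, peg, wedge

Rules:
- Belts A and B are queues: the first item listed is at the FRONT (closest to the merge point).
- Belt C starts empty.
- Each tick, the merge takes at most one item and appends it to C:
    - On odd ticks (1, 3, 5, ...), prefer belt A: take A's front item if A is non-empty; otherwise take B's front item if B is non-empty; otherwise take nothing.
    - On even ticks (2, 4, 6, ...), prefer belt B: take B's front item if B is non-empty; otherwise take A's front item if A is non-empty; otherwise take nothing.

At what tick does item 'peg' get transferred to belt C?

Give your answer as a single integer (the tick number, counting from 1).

Answer: 6

Derivation:
Tick 1: prefer A, take tile from A; A=[crate,flask,hinge,orb] B=[hook,beam,peg,wedge] C=[tile]
Tick 2: prefer B, take hook from B; A=[crate,flask,hinge,orb] B=[beam,peg,wedge] C=[tile,hook]
Tick 3: prefer A, take crate from A; A=[flask,hinge,orb] B=[beam,peg,wedge] C=[tile,hook,crate]
Tick 4: prefer B, take beam from B; A=[flask,hinge,orb] B=[peg,wedge] C=[tile,hook,crate,beam]
Tick 5: prefer A, take flask from A; A=[hinge,orb] B=[peg,wedge] C=[tile,hook,crate,beam,flask]
Tick 6: prefer B, take peg from B; A=[hinge,orb] B=[wedge] C=[tile,hook,crate,beam,flask,peg]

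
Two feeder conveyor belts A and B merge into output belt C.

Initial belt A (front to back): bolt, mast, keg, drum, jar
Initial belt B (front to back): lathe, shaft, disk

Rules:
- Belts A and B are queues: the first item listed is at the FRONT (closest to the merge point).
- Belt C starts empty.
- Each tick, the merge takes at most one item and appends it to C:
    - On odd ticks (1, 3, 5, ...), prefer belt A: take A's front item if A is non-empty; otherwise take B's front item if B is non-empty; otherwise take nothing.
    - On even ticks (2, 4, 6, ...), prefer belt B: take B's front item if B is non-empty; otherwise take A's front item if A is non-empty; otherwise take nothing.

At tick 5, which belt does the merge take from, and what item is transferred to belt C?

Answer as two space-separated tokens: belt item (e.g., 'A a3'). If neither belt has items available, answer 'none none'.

Answer: A keg

Derivation:
Tick 1: prefer A, take bolt from A; A=[mast,keg,drum,jar] B=[lathe,shaft,disk] C=[bolt]
Tick 2: prefer B, take lathe from B; A=[mast,keg,drum,jar] B=[shaft,disk] C=[bolt,lathe]
Tick 3: prefer A, take mast from A; A=[keg,drum,jar] B=[shaft,disk] C=[bolt,lathe,mast]
Tick 4: prefer B, take shaft from B; A=[keg,drum,jar] B=[disk] C=[bolt,lathe,mast,shaft]
Tick 5: prefer A, take keg from A; A=[drum,jar] B=[disk] C=[bolt,lathe,mast,shaft,keg]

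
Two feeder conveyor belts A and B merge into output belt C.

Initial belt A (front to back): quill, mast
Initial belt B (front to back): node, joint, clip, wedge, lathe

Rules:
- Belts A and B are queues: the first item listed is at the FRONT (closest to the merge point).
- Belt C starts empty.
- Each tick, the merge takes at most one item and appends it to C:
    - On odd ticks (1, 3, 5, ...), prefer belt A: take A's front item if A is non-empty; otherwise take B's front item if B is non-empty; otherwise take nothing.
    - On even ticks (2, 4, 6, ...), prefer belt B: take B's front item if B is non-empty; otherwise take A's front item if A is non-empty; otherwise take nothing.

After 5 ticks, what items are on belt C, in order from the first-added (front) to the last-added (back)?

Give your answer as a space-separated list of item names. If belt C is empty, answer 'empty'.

Answer: quill node mast joint clip

Derivation:
Tick 1: prefer A, take quill from A; A=[mast] B=[node,joint,clip,wedge,lathe] C=[quill]
Tick 2: prefer B, take node from B; A=[mast] B=[joint,clip,wedge,lathe] C=[quill,node]
Tick 3: prefer A, take mast from A; A=[-] B=[joint,clip,wedge,lathe] C=[quill,node,mast]
Tick 4: prefer B, take joint from B; A=[-] B=[clip,wedge,lathe] C=[quill,node,mast,joint]
Tick 5: prefer A, take clip from B; A=[-] B=[wedge,lathe] C=[quill,node,mast,joint,clip]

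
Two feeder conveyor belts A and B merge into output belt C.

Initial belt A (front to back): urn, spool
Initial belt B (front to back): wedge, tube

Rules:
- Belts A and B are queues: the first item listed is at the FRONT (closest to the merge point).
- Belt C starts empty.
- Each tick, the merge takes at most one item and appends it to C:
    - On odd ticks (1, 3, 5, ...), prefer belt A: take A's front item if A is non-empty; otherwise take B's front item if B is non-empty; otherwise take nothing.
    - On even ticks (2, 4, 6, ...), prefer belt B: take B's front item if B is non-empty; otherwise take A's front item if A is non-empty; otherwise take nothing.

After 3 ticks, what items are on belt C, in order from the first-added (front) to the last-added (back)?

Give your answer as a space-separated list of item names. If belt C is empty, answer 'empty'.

Answer: urn wedge spool

Derivation:
Tick 1: prefer A, take urn from A; A=[spool] B=[wedge,tube] C=[urn]
Tick 2: prefer B, take wedge from B; A=[spool] B=[tube] C=[urn,wedge]
Tick 3: prefer A, take spool from A; A=[-] B=[tube] C=[urn,wedge,spool]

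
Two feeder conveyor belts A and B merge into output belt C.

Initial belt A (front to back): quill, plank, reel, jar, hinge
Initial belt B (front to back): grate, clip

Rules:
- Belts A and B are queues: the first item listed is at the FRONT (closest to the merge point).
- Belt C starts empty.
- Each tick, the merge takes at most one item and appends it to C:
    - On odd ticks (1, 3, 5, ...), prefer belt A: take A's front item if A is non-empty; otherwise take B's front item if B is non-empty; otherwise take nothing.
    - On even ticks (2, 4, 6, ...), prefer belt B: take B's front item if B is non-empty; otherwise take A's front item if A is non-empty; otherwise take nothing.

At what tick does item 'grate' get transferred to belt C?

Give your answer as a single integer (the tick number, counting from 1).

Tick 1: prefer A, take quill from A; A=[plank,reel,jar,hinge] B=[grate,clip] C=[quill]
Tick 2: prefer B, take grate from B; A=[plank,reel,jar,hinge] B=[clip] C=[quill,grate]

Answer: 2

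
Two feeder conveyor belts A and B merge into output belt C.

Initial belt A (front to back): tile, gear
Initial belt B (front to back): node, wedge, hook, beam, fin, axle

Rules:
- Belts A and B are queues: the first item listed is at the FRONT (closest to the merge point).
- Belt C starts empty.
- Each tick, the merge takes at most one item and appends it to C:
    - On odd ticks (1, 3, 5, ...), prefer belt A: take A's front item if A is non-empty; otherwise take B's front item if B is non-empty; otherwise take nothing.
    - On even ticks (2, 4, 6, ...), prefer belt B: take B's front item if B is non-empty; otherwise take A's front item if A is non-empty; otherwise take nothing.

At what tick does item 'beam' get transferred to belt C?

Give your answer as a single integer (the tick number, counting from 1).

Tick 1: prefer A, take tile from A; A=[gear] B=[node,wedge,hook,beam,fin,axle] C=[tile]
Tick 2: prefer B, take node from B; A=[gear] B=[wedge,hook,beam,fin,axle] C=[tile,node]
Tick 3: prefer A, take gear from A; A=[-] B=[wedge,hook,beam,fin,axle] C=[tile,node,gear]
Tick 4: prefer B, take wedge from B; A=[-] B=[hook,beam,fin,axle] C=[tile,node,gear,wedge]
Tick 5: prefer A, take hook from B; A=[-] B=[beam,fin,axle] C=[tile,node,gear,wedge,hook]
Tick 6: prefer B, take beam from B; A=[-] B=[fin,axle] C=[tile,node,gear,wedge,hook,beam]

Answer: 6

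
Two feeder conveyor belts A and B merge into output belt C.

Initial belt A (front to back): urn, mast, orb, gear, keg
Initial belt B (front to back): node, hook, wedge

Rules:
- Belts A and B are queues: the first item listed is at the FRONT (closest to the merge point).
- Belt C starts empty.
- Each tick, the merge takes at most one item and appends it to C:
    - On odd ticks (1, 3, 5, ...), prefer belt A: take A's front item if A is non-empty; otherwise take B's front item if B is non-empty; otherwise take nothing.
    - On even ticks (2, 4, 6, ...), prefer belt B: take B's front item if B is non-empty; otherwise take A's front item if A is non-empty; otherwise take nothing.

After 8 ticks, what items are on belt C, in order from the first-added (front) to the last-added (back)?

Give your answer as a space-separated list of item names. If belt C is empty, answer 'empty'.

Tick 1: prefer A, take urn from A; A=[mast,orb,gear,keg] B=[node,hook,wedge] C=[urn]
Tick 2: prefer B, take node from B; A=[mast,orb,gear,keg] B=[hook,wedge] C=[urn,node]
Tick 3: prefer A, take mast from A; A=[orb,gear,keg] B=[hook,wedge] C=[urn,node,mast]
Tick 4: prefer B, take hook from B; A=[orb,gear,keg] B=[wedge] C=[urn,node,mast,hook]
Tick 5: prefer A, take orb from A; A=[gear,keg] B=[wedge] C=[urn,node,mast,hook,orb]
Tick 6: prefer B, take wedge from B; A=[gear,keg] B=[-] C=[urn,node,mast,hook,orb,wedge]
Tick 7: prefer A, take gear from A; A=[keg] B=[-] C=[urn,node,mast,hook,orb,wedge,gear]
Tick 8: prefer B, take keg from A; A=[-] B=[-] C=[urn,node,mast,hook,orb,wedge,gear,keg]

Answer: urn node mast hook orb wedge gear keg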